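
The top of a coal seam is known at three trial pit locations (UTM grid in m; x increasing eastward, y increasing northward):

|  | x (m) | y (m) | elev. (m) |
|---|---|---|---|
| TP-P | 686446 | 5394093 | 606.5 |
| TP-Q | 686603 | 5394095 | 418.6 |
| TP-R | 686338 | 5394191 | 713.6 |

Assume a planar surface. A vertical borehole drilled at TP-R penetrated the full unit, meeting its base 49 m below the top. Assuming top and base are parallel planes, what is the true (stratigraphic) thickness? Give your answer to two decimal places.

Let the plane be z = a·x + b·y + c.
TP-Q−TP-P: 157a + 2b = −187.9;  TP-R−TP-P: −108a + 98b = 107.1.
Solving gives a = −1.19398, b = −0.22295.
|∇z| = √(a²+b²) = 1.21461, so dip δ = arctan(1.21461) = 50.54°.
True thickness = vertical thickness × cos δ = 49 × cos 50.54° = 31.14 m.

31.14 m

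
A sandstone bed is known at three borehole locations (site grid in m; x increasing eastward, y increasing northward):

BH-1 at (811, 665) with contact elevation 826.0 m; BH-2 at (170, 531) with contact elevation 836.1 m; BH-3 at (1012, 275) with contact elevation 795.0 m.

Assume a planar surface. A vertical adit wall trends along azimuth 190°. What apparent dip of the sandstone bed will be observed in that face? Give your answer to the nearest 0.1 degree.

Let the plane be z = a·x + b·y + c.
BH-2−BH-1: −641a − 134b = 10.1;  BH-3−BH-1: 201a − 390b = −31.
Solving gives a = −0.02922, b = 0.06443.
Unit vector along 190° is (sin 190°, cos 190°) = (-0.1736, -0.9848).
Slope in that direction = a·(-0.1736) + b·(-0.9848) = −0.05837.
Apparent dip = arctan|0.05837| = 3.3° (true dip is 4.0°, so apparent ≤ true as expected).

3.3°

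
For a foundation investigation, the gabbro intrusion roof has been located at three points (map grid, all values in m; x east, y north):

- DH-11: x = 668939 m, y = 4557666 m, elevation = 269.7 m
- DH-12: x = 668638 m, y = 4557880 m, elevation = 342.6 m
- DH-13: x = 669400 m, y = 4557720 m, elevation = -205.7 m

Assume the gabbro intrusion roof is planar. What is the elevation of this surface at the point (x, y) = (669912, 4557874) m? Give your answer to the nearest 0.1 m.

-823.3 m

Two edge vectors: DH-11→DH-12 = (-301, 214, 72.9), DH-11→DH-13 = (461, 54, -475.4).
Normal n = (DH-11→DH-12) × (DH-11→DH-13) = (-105672.2, -109488.5, -114908).
So ∂z/∂x = −n_x/n_z = −0.919624395 and ∂z/∂y = −n_y/n_z = −0.952836182.
Intercept c from DH-11: 269.7 + 615172.62 + 4342709.07 = 4958151.39.
At (669912, 4557874): z = −616067.4 − 4342907.3 + 4958151.39 = -823.3 m.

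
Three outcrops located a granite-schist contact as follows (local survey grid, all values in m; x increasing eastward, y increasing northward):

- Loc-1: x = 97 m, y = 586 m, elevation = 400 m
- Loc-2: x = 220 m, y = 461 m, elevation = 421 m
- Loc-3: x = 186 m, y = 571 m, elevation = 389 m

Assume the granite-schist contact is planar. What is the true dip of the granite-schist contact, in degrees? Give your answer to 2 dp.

21.41°

Let the plane be z = a·x + b·y + c.
Loc-2−Loc-1: 123a − 125b = 21;  Loc-3−Loc-1: 89a − 15b = −11.
Solving gives a = −0.18211, b = −0.34720.
Gradient magnitude |∇z| = √(a² + b²) = √(0.03316 + 0.12055) = 0.39206.
True dip = arctan(0.39206) = 21.41°, dipping toward NNE (azimuth ≈ 028°).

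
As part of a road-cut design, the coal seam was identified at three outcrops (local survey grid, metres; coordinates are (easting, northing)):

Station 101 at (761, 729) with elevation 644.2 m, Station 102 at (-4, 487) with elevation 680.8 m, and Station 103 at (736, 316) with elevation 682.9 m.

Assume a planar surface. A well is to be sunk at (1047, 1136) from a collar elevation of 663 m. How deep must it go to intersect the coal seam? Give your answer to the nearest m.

Two edge vectors: Station 101→Station 102 = (-765, -242, 36.6), Station 101→Station 103 = (-25, -413, 38.7).
Normal n = (Station 101→Station 102) × (Station 101→Station 103) = (5750.4, 28690.5, 309895).
So ∂z/∂E = −n_x/n_z = −0.01856 and ∂z/∂N = −n_y/n_z = −0.09258.
Intercept c from Station 101: 644.2 + 14.12 + 67.49 = 725.81.
At (1047, 1136): z_contact = −19.4 − 105.2 + 725.81 = 601.2 m.
Depth below ground = 663 − 601.2 = 62 m.

62 m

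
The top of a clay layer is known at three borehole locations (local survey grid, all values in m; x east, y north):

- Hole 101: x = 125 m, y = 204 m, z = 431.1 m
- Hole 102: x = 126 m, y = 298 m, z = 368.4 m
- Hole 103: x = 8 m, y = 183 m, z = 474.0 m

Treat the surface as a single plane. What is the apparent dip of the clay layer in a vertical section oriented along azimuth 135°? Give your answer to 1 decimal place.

Two edge vectors: Hole 101→Hole 102 = (1, 94, -62.7), Hole 101→Hole 103 = (-117, -21, 42.9).
Normal n = (Hole 101→Hole 102) × (Hole 101→Hole 103) = (2715.9, 7293, 10977).
So ∂z/∂x = −n_x/n_z = −0.24742 and ∂z/∂y = −n_y/n_z = −0.66439.
Unit vector along 135° is (sin 135°, cos 135°) = (0.7071, -0.7071).
Slope in that direction = a·(0.7071) + b·(-0.7071) = 0.29484.
Apparent dip = arctan|0.29484| = 16.4° (true dip is 35.3°, so apparent ≤ true as expected).

16.4°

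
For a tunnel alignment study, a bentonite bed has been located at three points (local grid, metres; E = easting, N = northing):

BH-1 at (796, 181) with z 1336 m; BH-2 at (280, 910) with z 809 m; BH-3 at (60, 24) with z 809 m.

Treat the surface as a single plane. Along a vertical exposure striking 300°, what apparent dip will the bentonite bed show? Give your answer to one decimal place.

Two edge vectors: BH-1→BH-2 = (-516, 729, -527), BH-1→BH-3 = (-736, -157, -527).
Normal n = (BH-1→BH-2) × (BH-1→BH-3) = (-466922, 115940, 617556).
So ∂z/∂E = −n_x/n_z = 0.75608 and ∂z/∂N = −n_y/n_z = −0.18774.
Unit vector along 300° is (sin 300°, cos 300°) = (-0.8660, 0.5000).
Slope in that direction = a·(-0.8660) + b·(0.5000) = −0.74865.
Apparent dip = arctan|0.74865| = 36.8° (true dip is 37.9°, so apparent ≤ true as expected).

36.8°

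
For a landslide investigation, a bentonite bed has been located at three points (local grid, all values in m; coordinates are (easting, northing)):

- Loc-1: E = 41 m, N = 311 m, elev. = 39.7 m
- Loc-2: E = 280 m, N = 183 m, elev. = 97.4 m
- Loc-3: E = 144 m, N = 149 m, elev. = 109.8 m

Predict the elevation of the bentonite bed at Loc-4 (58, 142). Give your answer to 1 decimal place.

111.5 m

Let the plane be z = a·E + b·N + c.
Loc-2−Loc-1: 239a − 128b = 57.7;  Loc-3−Loc-1: 103a − 162b = 70.1.
Solving gives a = 0.01467, b = −0.42339.
Then c = 39.7 − a·41 − b·311 = 170.77.
At (58, 142): z = 0.9 − 60.1 + 170.77 = 111.5 m.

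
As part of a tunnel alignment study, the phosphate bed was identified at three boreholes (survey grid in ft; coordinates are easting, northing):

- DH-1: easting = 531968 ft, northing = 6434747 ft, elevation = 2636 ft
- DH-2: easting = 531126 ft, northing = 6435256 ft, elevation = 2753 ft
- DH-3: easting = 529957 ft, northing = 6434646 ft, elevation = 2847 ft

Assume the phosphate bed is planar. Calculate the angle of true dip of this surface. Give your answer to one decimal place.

6.8°

Two edge vectors: DH-1→DH-2 = (-842, 509, 117), DH-1→DH-3 = (-2011, -101, 211).
Normal n = (DH-1→DH-2) × (DH-1→DH-3) = (119216, -57625, 1108641).
So ∂z/∂easting = −n_x/n_z = −0.10753 and ∂z/∂northing = −n_y/n_z = 0.05198.
Gradient magnitude |∇z| = √(a² + b²) = √(0.01156 + 0.00270) = 0.11944.
True dip = arctan(0.11944) = 6.8°, dipping toward ESE (azimuth ≈ 116°).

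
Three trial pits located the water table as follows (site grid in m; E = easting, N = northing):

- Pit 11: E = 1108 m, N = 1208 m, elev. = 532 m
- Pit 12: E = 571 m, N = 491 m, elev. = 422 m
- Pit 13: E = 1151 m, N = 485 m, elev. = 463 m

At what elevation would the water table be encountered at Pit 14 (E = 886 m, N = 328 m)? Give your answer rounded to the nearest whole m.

Two edge vectors: Pit 11→Pit 12 = (-537, -717, -110), Pit 11→Pit 13 = (43, -723, -69).
Normal n = (Pit 11→Pit 12) × (Pit 11→Pit 13) = (-30057, -41783, 419082).
So ∂z/∂E = −n_x/n_z = 0.07172 and ∂z/∂N = −n_y/n_z = 0.09970.
Intercept c from Pit 11: 532 − 79.47 − 120.44 = 332.09.
At (886, 328): z = 63.5 + 32.7 + 332.09 = 428.3 m.

428 m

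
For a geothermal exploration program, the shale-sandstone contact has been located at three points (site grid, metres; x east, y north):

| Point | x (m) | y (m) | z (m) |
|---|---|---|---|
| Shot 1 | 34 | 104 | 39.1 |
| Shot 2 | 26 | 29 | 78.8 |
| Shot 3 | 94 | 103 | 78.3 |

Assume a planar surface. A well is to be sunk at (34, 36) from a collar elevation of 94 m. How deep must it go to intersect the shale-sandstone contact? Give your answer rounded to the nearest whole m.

Let the plane be z = a·x + b·y + c.
Shot 2−Shot 1: −8a − 75b = 39.7;  Shot 3−Shot 1: 60a − 1b = 39.2.
Solving gives a = 0.64337, b = −0.59796.
Then c = 39.1 − a·34 − b·104 = 79.41.
At (34, 36): z_contact = 21.9 − 21.5 + 79.41 = 79.8 m.
Depth below ground = 94 − 79.8 = 14 m.

14 m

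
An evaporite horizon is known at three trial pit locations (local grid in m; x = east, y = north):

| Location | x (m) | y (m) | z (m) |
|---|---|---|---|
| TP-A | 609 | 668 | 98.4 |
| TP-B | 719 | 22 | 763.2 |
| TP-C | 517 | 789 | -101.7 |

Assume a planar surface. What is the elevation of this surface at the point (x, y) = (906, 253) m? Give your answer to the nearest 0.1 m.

765.1 m

Let the plane be z = a·x + b·y + c.
TP-B−TP-A: 110a − 646b = 664.8;  TP-C−TP-A: −92a + 121b = −200.1.
Solving gives a = 1.05858, b = −0.84885.
Then c = 98.4 − a·609 − b·668 = 20.76.
At (906, 253): z = 959.1 − 214.8 + 20.76 = 765.1 m.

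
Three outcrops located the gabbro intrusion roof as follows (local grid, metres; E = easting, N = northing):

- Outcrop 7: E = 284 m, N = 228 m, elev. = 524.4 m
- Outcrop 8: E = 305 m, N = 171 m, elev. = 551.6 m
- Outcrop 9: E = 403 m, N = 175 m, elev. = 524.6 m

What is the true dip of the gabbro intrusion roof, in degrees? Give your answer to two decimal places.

Let the plane be z = a·E + b·N + c.
Outcrop 8−Outcrop 7: 21a − 57b = 27.2;  Outcrop 9−Outcrop 7: 119a − 53b = 0.2.
Solving gives a = −0.25224, b = −0.57012.
Gradient magnitude |∇z| = √(a² + b²) = √(0.06362 + 0.32504) = 0.62343.
True dip = arctan(0.62343) = 31.94°, dipping toward NNE (azimuth ≈ 024°).

31.94°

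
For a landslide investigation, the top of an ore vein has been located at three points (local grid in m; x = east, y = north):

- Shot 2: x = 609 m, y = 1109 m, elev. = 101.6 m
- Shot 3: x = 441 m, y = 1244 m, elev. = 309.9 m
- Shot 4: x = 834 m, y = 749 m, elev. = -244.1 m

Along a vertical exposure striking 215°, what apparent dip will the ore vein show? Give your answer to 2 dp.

Two edge vectors: Shot 2→Shot 3 = (-168, 135, 208.3), Shot 2→Shot 4 = (225, -360, -345.7).
Normal n = (Shot 2→Shot 3) × (Shot 2→Shot 4) = (28318.5, -11210.1, 30105).
So ∂z/∂x = −n_x/n_z = −0.94066 and ∂z/∂y = −n_y/n_z = 0.37237.
Unit vector along 215° is (sin 215°, cos 215°) = (-0.5736, -0.8192).
Slope in that direction = a·(-0.5736) + b·(-0.8192) = 0.23451.
Apparent dip = arctan|0.23451| = 13.20° (true dip is 45.3°, so apparent ≤ true as expected).

13.20°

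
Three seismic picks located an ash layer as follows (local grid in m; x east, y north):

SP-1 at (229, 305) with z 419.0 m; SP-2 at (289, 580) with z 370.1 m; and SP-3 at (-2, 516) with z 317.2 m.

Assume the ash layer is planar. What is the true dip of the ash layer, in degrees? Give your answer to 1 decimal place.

18.0°

Let the plane be z = a·x + b·y + c.
SP-2−SP-1: 60a + 275b = −48.9;  SP-3−SP-1: −231a + 211b = −101.8.
Solving gives a = 0.23203, b = −0.22844.
Gradient magnitude |∇z| = √(a² + b²) = √(0.05384 + 0.05219) = 0.32561.
True dip = arctan(0.32561) = 18.0°, dipping toward NW (azimuth ≈ 315°).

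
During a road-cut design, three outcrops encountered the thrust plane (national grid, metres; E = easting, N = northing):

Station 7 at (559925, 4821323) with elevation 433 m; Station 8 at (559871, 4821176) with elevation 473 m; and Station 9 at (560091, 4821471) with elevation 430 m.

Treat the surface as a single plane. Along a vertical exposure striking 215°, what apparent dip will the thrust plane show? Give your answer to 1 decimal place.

Let the plane be z = a·E + b·N + c.
Station 8−Station 7: −54a − 147b = 40;  Station 9−Station 7: 166a + 148b = −3.
Solving gives a = 0.33388, b = −0.39476.
Unit vector along 215° is (sin 215°, cos 215°) = (-0.5736, -0.8192).
Slope in that direction = a·(-0.5736) + b·(-0.8192) = 0.13186.
Apparent dip = arctan|0.13186| = 7.5° (true dip is 27.3°, so apparent ≤ true as expected).

7.5°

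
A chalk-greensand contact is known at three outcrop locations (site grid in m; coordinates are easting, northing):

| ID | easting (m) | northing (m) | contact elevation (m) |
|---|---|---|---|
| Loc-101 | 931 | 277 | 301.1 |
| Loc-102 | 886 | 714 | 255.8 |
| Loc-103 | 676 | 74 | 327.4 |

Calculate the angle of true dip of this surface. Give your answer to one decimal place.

Let the plane be z = a·easting + b·northing + c.
Loc-102−Loc-101: −45a + 437b = −45.3;  Loc-103−Loc-101: −255a − 203b = 26.3.
Solving gives a = −0.01905, b = −0.10562.
Gradient magnitude |∇z| = √(a² + b²) = √(0.00036 + 0.01116) = 0.10733.
True dip = arctan(0.10733) = 6.1°, dipping toward N (azimuth ≈ 010°).

6.1°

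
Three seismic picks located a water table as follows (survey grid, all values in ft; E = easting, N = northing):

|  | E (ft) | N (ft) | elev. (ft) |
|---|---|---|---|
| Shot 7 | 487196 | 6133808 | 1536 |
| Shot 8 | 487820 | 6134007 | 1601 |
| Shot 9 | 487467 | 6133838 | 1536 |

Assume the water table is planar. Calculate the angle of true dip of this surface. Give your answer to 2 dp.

26.72°

Two edge vectors: Shot 7→Shot 8 = (624, 199, 65), Shot 7→Shot 9 = (271, 30, 0).
Normal n = (Shot 7→Shot 8) × (Shot 7→Shot 9) = (-1950, 17615, -35209).
So ∂z/∂E = −n_x/n_z = −0.05538 and ∂z/∂N = −n_y/n_z = 0.50030.
Gradient magnitude |∇z| = √(a² + b²) = √(0.00307 + 0.25030) = 0.50335.
True dip = arctan(0.50335) = 26.72°, dipping toward S (azimuth ≈ 174°).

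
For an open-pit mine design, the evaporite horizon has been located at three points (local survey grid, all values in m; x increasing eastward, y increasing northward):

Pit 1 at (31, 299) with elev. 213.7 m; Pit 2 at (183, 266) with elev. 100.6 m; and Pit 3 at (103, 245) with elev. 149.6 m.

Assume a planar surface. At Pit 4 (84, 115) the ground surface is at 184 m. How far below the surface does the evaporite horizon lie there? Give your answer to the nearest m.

57 m

Two edge vectors: Pit 1→Pit 2 = (152, -33, -113.1), Pit 1→Pit 3 = (72, -54, -64.1).
Normal n = (Pit 1→Pit 2) × (Pit 1→Pit 3) = (-3992.1, 1600, -5832).
So ∂z/∂x = −n_x/n_z = −0.68452 and ∂z/∂y = −n_y/n_z = 0.27435.
Intercept c from Pit 1: 213.7 + 21.22 − 82.03 = 152.89.
At (84, 115): z_contact = −57.5 + 31.6 + 152.89 = 126.9 m.
Depth below ground = 184 − 126.9 = 57 m.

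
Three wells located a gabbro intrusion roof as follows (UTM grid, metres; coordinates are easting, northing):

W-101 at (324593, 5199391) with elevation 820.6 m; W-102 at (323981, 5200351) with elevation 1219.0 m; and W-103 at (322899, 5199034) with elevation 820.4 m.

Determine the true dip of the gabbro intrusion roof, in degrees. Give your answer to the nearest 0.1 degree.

20.5°

Let the plane be z = a·easting + b·northing + c.
W-102−W-101: −612a + 960b = 398.4;  W-103−W-101: −1694a − 357b = −0.2.
Solving gives a = −0.07700, b = 0.36591.
Gradient magnitude |∇z| = √(a² + b²) = √(0.00593 + 0.13389) = 0.37393.
True dip = arctan(0.37393) = 20.5°, dipping toward SSE (azimuth ≈ 168°).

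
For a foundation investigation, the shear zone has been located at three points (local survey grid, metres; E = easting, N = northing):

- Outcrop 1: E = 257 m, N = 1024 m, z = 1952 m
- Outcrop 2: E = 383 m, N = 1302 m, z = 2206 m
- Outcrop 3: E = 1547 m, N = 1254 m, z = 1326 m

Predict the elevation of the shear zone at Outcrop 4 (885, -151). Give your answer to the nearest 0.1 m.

60.1 m

Two edge vectors: Outcrop 1→Outcrop 2 = (126, 278, 254), Outcrop 1→Outcrop 3 = (1290, 230, -626).
Normal n = (Outcrop 1→Outcrop 2) × (Outcrop 1→Outcrop 3) = (-232448, 406536, -329640).
So ∂z/∂E = −n_x/n_z = −0.705157 and ∂z/∂N = −n_y/n_z = 1.233273.
Intercept c from Outcrop 1: 1952 + 181.23 − 1262.87 = 870.35.
At (885, -151): z = −624.1 − 186.2 + 870.35 = 60.1 m.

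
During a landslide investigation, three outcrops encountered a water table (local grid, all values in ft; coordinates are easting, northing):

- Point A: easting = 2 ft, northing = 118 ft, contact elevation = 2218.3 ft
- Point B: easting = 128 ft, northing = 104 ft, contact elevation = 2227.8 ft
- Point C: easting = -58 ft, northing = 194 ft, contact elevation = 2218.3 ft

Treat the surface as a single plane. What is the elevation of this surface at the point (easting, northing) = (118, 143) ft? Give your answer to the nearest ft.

Two edge vectors: Point A→Point B = (126, -14, 9.5), Point A→Point C = (-60, 76, 0).
Normal n = (Point A→Point B) × (Point A→Point C) = (-722, -570, 8736).
So ∂z/∂easting = −n_x/n_z = 0.08265 and ∂z/∂northing = −n_y/n_z = 0.06525.
Intercept c from Point A: 2218.3 − 0.17 − 7.70 = 2210.44.
At (118, 143): z = 9.8 + 9.3 + 2210.44 = 2229.5 ft.

2230 ft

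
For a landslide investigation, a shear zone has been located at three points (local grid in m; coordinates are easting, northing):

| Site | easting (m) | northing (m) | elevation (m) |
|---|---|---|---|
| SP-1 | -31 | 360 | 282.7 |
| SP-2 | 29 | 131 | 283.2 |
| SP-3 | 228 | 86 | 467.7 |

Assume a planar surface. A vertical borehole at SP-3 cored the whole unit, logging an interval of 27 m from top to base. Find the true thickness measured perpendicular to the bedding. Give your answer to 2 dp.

Let the plane be z = a·easting + b·northing + c.
SP-2−SP-1: 60a − 229b = 0.5;  SP-3−SP-1: 259a − 274b = 185.
Solving gives a = 0.98500, b = 0.25590.
|∇z| = √(a²+b²) = 1.01770, so dip δ = arctan(1.01770) = 45.50°.
True thickness = vertical thickness × cos δ = 27 × cos 45.50° = 18.92 m.

18.92 m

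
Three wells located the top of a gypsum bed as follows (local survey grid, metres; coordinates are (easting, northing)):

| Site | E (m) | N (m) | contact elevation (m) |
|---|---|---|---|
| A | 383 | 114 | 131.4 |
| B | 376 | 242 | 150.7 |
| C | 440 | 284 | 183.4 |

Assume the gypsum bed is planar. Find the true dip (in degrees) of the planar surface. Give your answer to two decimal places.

23.44°

Two edge vectors: A→B = (-7, 128, 19.3), A→C = (57, 170, 52).
Normal n = (A→B) × (A→C) = (3375, 1464.1, -8486).
So ∂z/∂E = −n_x/n_z = 0.39771 and ∂z/∂N = −n_y/n_z = 0.17253.
Gradient magnitude |∇z| = √(a² + b²) = √(0.15818 + 0.02977) = 0.43352.
True dip = arctan(0.43352) = 23.44°, dipping toward WSW (azimuth ≈ 247°).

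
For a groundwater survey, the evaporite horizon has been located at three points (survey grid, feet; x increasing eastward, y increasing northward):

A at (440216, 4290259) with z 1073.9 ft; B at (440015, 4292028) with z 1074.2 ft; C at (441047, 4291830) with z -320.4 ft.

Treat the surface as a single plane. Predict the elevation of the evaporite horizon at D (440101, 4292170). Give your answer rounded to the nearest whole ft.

933 ft

Two edge vectors: A→B = (-201, 1769, 0.3), A→C = (831, 1571, -1394.3).
Normal n = (A→B) × (A→C) = (-2466988, -280005, -1785810).
So ∂z/∂x = −n_x/n_z = −1.38143923 and ∂z/∂y = −n_y/n_z = −0.15679440.
Intercept c from A: 1073.9 + 608131.65 + 672688.57 = 1281894.12.
At (440101, 4292170): z = −607972.8 − 672988.2 + 1281894.12 = 933.1 ft.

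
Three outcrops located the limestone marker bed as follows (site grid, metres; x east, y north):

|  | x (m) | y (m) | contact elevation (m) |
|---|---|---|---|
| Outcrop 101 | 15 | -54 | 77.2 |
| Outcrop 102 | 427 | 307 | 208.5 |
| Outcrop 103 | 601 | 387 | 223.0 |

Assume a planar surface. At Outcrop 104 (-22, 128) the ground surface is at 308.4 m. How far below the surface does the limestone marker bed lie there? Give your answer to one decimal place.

121.8 m

Two edge vectors: Outcrop 101→Outcrop 102 = (412, 361, 131.3), Outcrop 101→Outcrop 103 = (586, 441, 145.8).
Normal n = (Outcrop 101→Outcrop 102) × (Outcrop 101→Outcrop 103) = (-5269.5, 16872.2, -29854).
So ∂z/∂x = −n_x/n_z = −0.17651 and ∂z/∂y = −n_y/n_z = 0.56516.
Intercept c from Outcrop 101: 77.2 + 2.65 + 30.52 = 110.37.
At (-22, 128): z_contact = 3.88 + 72.34 + 110.37 = 186.59 m.
Depth below ground = 308.4 − 186.59 = 121.8 m.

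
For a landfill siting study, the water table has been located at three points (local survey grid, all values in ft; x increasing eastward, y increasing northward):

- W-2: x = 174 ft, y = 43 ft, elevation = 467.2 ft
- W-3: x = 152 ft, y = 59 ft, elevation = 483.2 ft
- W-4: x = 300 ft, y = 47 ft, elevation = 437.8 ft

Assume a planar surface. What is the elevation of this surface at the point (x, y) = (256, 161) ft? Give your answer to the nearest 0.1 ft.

523.2 ft

Let the plane be z = a·x + b·y + c.
W-3−W-2: −22a + 16b = 16;  W-4−W-2: 126a + 4b = −29.4.
Solving gives a = −0.25399, b = 0.65076.
Then c = 467.2 − a·174 − b·43 = 483.41.
At (256, 161): z = −65.0 + 104.8 + 483.41 = 523.2 ft.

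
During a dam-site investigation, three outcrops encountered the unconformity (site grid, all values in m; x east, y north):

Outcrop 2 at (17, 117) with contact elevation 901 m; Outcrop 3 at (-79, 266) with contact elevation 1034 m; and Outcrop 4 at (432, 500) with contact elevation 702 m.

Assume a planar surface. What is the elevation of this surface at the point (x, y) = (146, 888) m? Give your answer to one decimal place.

Let the plane be z = a·x + b·y + c.
Outcrop 3−Outcrop 2: −96a + 149b = 133;  Outcrop 4−Outcrop 2: 415a + 383b = −199.
Solving gives a = −0.81732, b = 0.36602.
Then c = 901 − a·17 − b·117 = 872.07.
At (146, 888): z = −119.3 + 325.0 + 872.07 = 1077.8 m.

1077.8 m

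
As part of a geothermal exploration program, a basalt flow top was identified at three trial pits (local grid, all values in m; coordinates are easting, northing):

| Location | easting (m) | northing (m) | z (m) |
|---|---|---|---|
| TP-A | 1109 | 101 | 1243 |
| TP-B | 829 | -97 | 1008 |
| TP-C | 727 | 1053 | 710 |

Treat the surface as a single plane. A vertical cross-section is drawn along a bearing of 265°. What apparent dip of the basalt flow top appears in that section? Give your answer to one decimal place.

Two edge vectors: TP-A→TP-B = (-280, -198, -235), TP-A→TP-C = (-382, 952, -533).
Normal n = (TP-A→TP-B) × (TP-A→TP-C) = (329254, -59470, -342196).
So ∂z/∂easting = −n_x/n_z = 0.96218 and ∂z/∂northing = −n_y/n_z = −0.17379.
Unit vector along 265° is (sin 265°, cos 265°) = (-0.9962, -0.0872).
Slope in that direction = a·(-0.9962) + b·(-0.0872) = −0.94337.
Apparent dip = arctan|0.94337| = 43.3° (true dip is 44.4°, so apparent ≤ true as expected).

43.3°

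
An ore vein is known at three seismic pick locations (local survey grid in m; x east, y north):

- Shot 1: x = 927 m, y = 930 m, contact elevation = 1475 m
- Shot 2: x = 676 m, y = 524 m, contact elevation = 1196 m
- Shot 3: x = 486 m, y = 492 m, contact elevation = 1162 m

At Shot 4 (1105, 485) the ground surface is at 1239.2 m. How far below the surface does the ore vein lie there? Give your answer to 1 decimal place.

38.0 m

Two edge vectors: Shot 1→Shot 2 = (-251, -406, -279), Shot 1→Shot 3 = (-441, -438, -313).
Normal n = (Shot 1→Shot 2) × (Shot 1→Shot 3) = (4876, 44476, -69108).
So ∂z/∂x = −n_x/n_z = 0.070556 and ∂z/∂y = −n_y/n_z = 0.643572.
Intercept c from Shot 1: 1475 − 65.41 − 598.52 = 811.07.
At (1105, 485): z_contact = 77.96 + 312.13 + 811.07 = 1201.17 m.
Depth below ground = 1239.2 − 1201.17 = 38.0 m.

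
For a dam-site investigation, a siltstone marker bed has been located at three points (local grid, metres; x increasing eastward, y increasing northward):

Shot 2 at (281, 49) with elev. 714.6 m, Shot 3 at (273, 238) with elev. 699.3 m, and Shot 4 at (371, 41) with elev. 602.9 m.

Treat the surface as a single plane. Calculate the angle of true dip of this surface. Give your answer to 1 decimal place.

51.6°

Let the plane be z = a·x + b·y + c.
Shot 3−Shot 2: −8a + 189b = −15.3;  Shot 4−Shot 2: 90a − 8b = −111.7.
Solving gives a = −1.25302, b = −0.13399.
Gradient magnitude |∇z| = √(a² + b²) = √(1.57006 + 0.01795) = 1.26017.
True dip = arctan(1.26017) = 51.6°, dipping toward E (azimuth ≈ 084°).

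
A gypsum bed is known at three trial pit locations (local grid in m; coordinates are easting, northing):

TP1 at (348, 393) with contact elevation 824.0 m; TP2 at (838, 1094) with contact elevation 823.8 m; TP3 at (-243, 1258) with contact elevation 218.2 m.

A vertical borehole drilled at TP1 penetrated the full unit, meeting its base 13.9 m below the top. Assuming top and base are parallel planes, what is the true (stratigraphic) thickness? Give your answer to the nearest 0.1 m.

Two edge vectors: TP1→TP2 = (490, 701, -0.2), TP1→TP3 = (-591, 865, -605.8).
Normal n = (TP1→TP2) × (TP1→TP3) = (-424492.8, 296960.2, 838141).
So ∂z/∂easting = −n_x/n_z = 0.50647 and ∂z/∂northing = −n_y/n_z = −0.35431.
|∇z| = √(a²+b²) = 0.61810, so dip δ = arctan(0.61810) = 31.72°.
True thickness = vertical thickness × cos δ = 13.9 × cos 31.72° = 11.8 m.

11.8 m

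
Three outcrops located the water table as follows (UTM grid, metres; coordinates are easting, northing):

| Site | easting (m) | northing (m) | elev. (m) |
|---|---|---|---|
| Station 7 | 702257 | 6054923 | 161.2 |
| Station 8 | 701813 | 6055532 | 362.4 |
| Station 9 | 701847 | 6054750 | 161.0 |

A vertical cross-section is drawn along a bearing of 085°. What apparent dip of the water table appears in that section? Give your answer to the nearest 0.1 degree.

4.8°

Let the plane be z = a·easting + b·northing + c.
Station 8−Station 7: −444a + 609b = 201.2;  Station 9−Station 7: −410a − 173b = −0.2.
Solving gives a = −0.10623, b = 0.25293.
Unit vector along 085° is (sin 85°, cos 85°) = (0.9962, 0.0872).
Slope in that direction = a·(0.9962) + b·(0.0872) = −0.08379.
Apparent dip = arctan|0.08379| = 4.8° (true dip is 15.3°, so apparent ≤ true as expected).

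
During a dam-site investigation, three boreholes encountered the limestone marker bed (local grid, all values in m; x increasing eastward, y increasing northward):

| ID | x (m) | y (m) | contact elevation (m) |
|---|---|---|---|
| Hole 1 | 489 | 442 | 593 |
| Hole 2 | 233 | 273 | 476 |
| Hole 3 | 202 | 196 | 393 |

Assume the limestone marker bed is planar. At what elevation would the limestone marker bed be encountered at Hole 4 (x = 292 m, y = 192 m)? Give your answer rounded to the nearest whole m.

Let the plane be z = a·x + b·y + c.
Hole 2−Hole 1: −256a − 169b = −117;  Hole 3−Hole 1: −287a − 246b = −200.
Solving gives a = −0.34671, b = 1.21751.
Then c = 593 − a·489 − b·442 = 224.40.
At (292, 192): z = −101.2 + 233.8 + 224.40 = 356.9 m.

357 m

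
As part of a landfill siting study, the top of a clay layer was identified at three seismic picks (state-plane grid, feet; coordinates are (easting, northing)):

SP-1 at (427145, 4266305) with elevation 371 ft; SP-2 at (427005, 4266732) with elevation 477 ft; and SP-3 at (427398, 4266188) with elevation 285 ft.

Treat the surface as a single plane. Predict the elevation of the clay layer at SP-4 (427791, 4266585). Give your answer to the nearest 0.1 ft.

Let the plane be z = a·E + b·N + c.
SP-2−SP-1: −140a + 427b = 106;  SP-3−SP-1: 253a − 117b = −86.
Solving gives a = −0.265354442, b = 0.161242103.
Then c = 371 − a·427145 − b·4266305 = −574192.17.
At (427791, 4266585): z = −113516.2 + 687953.1 − 574192.17 = 244.7 ft.

244.7 ft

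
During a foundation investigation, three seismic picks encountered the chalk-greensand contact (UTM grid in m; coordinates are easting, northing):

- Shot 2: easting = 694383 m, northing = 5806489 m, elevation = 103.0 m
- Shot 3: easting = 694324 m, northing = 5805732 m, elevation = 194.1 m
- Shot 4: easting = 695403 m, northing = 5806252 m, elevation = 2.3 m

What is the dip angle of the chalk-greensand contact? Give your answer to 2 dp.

9.45°

Let the plane be z = a·easting + b·northing + c.
Shot 3−Shot 2: −59a − 757b = 91.1;  Shot 4−Shot 2: 1020a − 237b = −100.7.
Solving gives a = −0.12443, b = −0.11065.
Gradient magnitude |∇z| = √(a² + b²) = √(0.01548 + 0.01224) = 0.16651.
True dip = arctan(0.16651) = 9.45°, dipping toward NE (azimuth ≈ 048°).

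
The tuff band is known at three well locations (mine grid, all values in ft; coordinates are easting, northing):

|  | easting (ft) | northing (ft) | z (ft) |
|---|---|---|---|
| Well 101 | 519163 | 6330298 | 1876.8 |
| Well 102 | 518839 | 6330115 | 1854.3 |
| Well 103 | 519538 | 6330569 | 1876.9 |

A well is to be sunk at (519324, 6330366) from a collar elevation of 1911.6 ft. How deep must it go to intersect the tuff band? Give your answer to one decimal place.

Two edge vectors: Well 101→Well 102 = (-324, -183, -22.5), Well 101→Well 103 = (375, 271, 0.1).
Normal n = (Well 101→Well 102) × (Well 101→Well 103) = (6079.2, -8405.1, -19179).
So ∂z/∂easting = −n_x/n_z = 0.316971688 and ∂z/∂northing = −n_y/n_z = −0.438244955.
Intercept c from Well 101: 1876.8 − 164559.97 + 2774221.16 = 2611537.99.
At (519324, 6330366): z_contact = 164611.00 − 2774250.97 + 2611537.99 = 1898.03 ft.
Depth below ground = 1911.6 − 1898.03 = 13.6 ft.

13.6 ft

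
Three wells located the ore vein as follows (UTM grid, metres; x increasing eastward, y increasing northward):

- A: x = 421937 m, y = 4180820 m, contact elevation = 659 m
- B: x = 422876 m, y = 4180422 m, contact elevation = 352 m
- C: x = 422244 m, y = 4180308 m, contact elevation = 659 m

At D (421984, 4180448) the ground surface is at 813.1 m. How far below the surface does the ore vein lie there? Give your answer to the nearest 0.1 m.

76.9 m

Two edge vectors: A→B = (939, -398, -307), A→C = (307, -512, 0).
Normal n = (A→B) × (A→C) = (-157184, -94249, -358582).
So ∂z/∂x = −n_x/n_z = −0.438348830 and ∂z/∂y = −n_y/n_z = −0.262838068.
Intercept c from A: 659 + 184955.59 + 1098878.65 = 1284493.24.
At (421984, 4180448): z_contact = −184976.19 − 1098780.87 + 1284493.24 = 736.17 m.
Depth below ground = 813.1 − 736.17 = 76.9 m.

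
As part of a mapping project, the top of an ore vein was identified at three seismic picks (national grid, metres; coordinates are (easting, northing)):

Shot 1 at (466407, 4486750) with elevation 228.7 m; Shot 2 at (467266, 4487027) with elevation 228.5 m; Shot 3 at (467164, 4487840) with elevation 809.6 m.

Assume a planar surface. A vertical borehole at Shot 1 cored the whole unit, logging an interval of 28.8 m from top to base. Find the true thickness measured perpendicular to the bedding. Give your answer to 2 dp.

23.35 m

Let the plane be z = a·E + b·N + c.
Shot 2−Shot 1: 859a + 277b = −0.2;  Shot 3−Shot 1: 757a + 1090b = 580.9.
Solving gives a = −0.22175, b = 0.68694.
|∇z| = √(a²+b²) = 0.72184, so dip δ = arctan(0.72184) = 35.82°.
True thickness = vertical thickness × cos δ = 28.8 × cos 35.82° = 23.35 m.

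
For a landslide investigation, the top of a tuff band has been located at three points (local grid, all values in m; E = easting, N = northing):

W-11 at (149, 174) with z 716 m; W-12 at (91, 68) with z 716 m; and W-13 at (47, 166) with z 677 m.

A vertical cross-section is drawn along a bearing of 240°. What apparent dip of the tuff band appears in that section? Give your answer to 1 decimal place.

13.3°

Let the plane be z = a·E + b·N + c.
W-12−W-11: −58a − 106b = 0;  W-13−W-11: −102a − 8b = −39.
Solving gives a = 0.39950, b = −0.21859.
Unit vector along 240° is (sin 240°, cos 240°) = (-0.8660, -0.5000).
Slope in that direction = a·(-0.8660) + b·(-0.5000) = −0.23668.
Apparent dip = arctan|0.23668| = 13.3° (true dip is 24.5°, so apparent ≤ true as expected).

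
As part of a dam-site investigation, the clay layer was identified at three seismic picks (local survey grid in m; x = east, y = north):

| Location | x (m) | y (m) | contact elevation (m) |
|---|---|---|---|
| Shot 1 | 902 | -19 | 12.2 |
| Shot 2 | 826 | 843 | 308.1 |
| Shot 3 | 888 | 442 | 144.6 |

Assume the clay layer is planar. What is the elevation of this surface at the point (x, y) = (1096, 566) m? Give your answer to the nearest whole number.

Two edge vectors: Shot 1→Shot 2 = (-76, 862, 295.9), Shot 1→Shot 3 = (-14, 461, 132.4).
Normal n = (Shot 1→Shot 2) × (Shot 1→Shot 3) = (-22281.1, 5919.8, -22968).
So ∂z/∂x = −n_x/n_z = −0.97009 and ∂z/∂y = −n_y/n_z = 0.25774.
Intercept c from Shot 1: 12.2 + 875.02 + 4.90 = 892.12.
At (1096, 566): z = −1063.2 + 145.9 + 892.12 = -25.2 m.

-25 m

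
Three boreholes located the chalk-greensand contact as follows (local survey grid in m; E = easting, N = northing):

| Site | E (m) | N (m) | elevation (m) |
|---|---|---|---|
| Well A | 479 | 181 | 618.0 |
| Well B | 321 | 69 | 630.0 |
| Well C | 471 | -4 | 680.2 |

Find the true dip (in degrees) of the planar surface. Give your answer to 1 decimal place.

20.9°

Let the plane be z = a·E + b·N + c.
Well B−Well A: −158a − 112b = 12;  Well C−Well A: −8a − 185b = 62.2.
Solving gives a = 0.16752, b = −0.34346.
Gradient magnitude |∇z| = √(a² + b²) = √(0.02806 + 0.11796) = 0.38213.
True dip = arctan(0.38213) = 20.9°, dipping toward NNW (azimuth ≈ 334°).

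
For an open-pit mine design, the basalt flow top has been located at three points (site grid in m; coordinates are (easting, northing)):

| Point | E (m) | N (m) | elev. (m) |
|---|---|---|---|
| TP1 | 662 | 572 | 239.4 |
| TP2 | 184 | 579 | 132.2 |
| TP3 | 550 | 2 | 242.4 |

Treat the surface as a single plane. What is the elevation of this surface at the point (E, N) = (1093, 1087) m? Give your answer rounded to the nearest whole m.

310 m

Two edge vectors: TP1→TP2 = (-478, 7, -107.2), TP1→TP3 = (-112, -570, 3).
Normal n = (TP1→TP2) × (TP1→TP3) = (-61083, 13440.4, 273244).
So ∂z/∂E = −n_x/n_z = 0.22355 and ∂z/∂N = −n_y/n_z = −0.04919.
Intercept c from TP1: 239.4 − 147.99 + 28.14 = 119.55.
At (1093, 1087): z = 244.3 − 53.5 + 119.55 = 310.4 m.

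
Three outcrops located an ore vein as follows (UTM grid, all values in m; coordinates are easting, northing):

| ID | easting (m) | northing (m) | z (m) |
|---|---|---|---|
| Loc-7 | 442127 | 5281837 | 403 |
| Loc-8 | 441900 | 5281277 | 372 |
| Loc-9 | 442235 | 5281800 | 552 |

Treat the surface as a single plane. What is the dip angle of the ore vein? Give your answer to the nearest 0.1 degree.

Two edge vectors: Loc-7→Loc-8 = (-227, -560, -31), Loc-7→Loc-9 = (108, -37, 149).
Normal n = (Loc-7→Loc-8) × (Loc-7→Loc-9) = (-84587, 30475, 68879).
So ∂z/∂easting = −n_x/n_z = 1.22805 and ∂z/∂northing = −n_y/n_z = −0.44244.
Gradient magnitude |∇z| = √(a² + b²) = √(1.50811 + 0.19576) = 1.30532.
True dip = arctan(1.30532) = 52.5°, dipping toward WNW (azimuth ≈ 290°).

52.5°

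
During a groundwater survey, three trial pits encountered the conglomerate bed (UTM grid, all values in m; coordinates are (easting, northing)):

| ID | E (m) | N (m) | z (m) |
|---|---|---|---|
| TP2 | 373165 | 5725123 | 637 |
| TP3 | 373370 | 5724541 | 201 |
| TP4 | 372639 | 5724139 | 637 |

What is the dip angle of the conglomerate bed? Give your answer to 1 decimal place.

43.8°

Two edge vectors: TP2→TP3 = (205, -582, -436), TP2→TP4 = (-526, -984, 0).
Normal n = (TP2→TP3) × (TP2→TP4) = (-429024, 229336, -507852).
So ∂z/∂E = −n_x/n_z = −0.84478 and ∂z/∂N = −n_y/n_z = 0.45158.
Gradient magnitude |∇z| = √(a² + b²) = √(0.71366 + 0.20392) = 0.95790.
True dip = arctan(0.95790) = 43.8°, dipping toward ESE (azimuth ≈ 118°).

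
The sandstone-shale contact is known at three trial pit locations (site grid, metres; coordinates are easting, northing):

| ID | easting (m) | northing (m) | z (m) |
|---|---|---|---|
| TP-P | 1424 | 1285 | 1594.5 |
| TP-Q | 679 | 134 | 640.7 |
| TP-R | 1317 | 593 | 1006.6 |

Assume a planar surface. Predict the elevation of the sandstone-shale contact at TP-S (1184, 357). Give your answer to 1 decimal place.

Let the plane be z = a·easting + b·northing + c.
TP-Q−TP-P: −745a − 1151b = −953.8;  TP-R−TP-P: −107a − 692b = −587.9.
Solving gives a = −0.042416, b = 0.856125.
Then c = 1594.5 − a·1424 − b·1285 = 554.78.
At (1184, 357): z = −50.2 + 305.6 + 554.78 = 810.2 m.

810.2 m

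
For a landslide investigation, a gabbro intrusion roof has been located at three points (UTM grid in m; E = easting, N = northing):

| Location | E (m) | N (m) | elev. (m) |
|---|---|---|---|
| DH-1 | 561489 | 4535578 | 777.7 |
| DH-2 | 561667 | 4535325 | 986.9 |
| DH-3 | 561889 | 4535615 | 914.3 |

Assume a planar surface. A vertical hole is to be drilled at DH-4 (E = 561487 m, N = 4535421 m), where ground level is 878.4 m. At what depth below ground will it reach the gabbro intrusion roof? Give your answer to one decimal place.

15.0 m

Two edge vectors: DH-1→DH-2 = (178, -253, 209.2), DH-1→DH-3 = (400, 37, 136.6).
Normal n = (DH-1→DH-2) × (DH-1→DH-3) = (-42300.2, 59365.2, 107786).
So ∂z/∂E = −n_x/n_z = 0.392446143 and ∂z/∂N = −n_y/n_z = −0.550769117.
Intercept c from DH-1: 777.7 − 220354.19 + 2498056.29 = 2278479.80.
At (561487, 4535421): z_contact = 220353.41 − 2497969.82 + 2278479.80 = 863.39 m.
Depth below ground = 878.4 − 863.39 = 15.0 m.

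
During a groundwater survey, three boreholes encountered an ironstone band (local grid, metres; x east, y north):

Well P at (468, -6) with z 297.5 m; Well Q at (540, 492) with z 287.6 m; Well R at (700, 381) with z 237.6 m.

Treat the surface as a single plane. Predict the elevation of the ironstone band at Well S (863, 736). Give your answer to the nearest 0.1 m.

197.4 m

Two edge vectors: Well P→Well Q = (72, 498, -9.9), Well P→Well R = (232, 387, -59.9).
Normal n = (Well P→Well Q) × (Well P→Well R) = (-25998.9, 2016, -87672).
So ∂z/∂x = −n_x/n_z = −0.29655 and ∂z/∂y = −n_y/n_z = 0.02299.
Intercept c from Well P: 297.5 + 138.78 + 0.14 = 436.42.
At (863, 736): z = −255.9 + 16.9 + 436.42 = 197.4 m.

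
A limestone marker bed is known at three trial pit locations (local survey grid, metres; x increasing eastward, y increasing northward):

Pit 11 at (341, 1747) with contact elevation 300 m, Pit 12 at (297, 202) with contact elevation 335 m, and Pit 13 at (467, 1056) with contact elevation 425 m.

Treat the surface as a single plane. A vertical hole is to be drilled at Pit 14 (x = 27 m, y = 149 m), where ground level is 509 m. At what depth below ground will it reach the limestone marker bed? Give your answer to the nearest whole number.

374 m

Let the plane be z = a·x + b·y + c.
Pit 12−Pit 11: −44a − 1545b = 35;  Pit 13−Pit 11: 126a − 691b = 125.
Solving gives a = 0.75060, b = −0.04403.
Then c = 300 − a·341 − b·1747 = 120.97.
At (27, 149): z_contact = 20.3 − 6.6 + 120.97 = 134.7 m.
Depth below ground = 509 − 134.7 = 374 m.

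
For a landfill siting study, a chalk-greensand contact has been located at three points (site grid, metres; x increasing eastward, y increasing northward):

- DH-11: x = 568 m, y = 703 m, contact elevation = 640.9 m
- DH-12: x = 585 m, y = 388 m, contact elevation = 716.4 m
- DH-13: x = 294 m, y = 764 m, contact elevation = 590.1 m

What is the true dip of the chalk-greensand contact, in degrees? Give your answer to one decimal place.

Two edge vectors: DH-11→DH-12 = (17, -315, 75.5), DH-11→DH-13 = (-274, 61, -50.8).
Normal n = (DH-11→DH-12) × (DH-11→DH-13) = (11396.5, -19823.4, -85273).
So ∂z/∂x = −n_x/n_z = 0.13365 and ∂z/∂y = −n_y/n_z = −0.23247.
Gradient magnitude |∇z| = √(a² + b²) = √(0.01786 + 0.05404) = 0.26815.
True dip = arctan(0.26815) = 15.0°, dipping toward NNW (azimuth ≈ 330°).

15.0°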